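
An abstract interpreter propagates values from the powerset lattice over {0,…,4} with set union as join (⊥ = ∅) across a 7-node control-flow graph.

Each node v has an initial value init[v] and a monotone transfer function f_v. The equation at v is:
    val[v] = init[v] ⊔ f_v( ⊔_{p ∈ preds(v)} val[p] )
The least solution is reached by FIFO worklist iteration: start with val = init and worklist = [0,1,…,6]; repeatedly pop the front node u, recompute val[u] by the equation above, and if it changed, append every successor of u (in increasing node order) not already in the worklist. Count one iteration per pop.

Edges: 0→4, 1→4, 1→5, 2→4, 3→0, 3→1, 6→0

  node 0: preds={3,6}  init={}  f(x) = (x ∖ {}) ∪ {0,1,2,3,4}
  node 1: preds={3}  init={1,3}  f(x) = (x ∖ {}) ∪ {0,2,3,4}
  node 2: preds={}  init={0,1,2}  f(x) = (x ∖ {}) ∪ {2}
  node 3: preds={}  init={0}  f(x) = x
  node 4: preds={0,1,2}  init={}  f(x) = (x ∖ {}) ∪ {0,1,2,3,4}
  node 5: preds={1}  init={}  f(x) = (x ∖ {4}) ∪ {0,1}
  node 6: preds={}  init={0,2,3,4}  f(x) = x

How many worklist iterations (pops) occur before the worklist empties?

7

Worklist (7 pops):
  #1 pop 0: in={0,2,3,4} → {0,1,2,3,4} (was {}); enqueue []
  #2 pop 1: in={0} → {0,1,2,3,4} (was {1,3}); enqueue []
  #3 pop 2: in={} → {0,1,2} (no change)
  #4 pop 3: in={} → {0} (no change)
  #5 pop 4: in={0,1,2,3,4} → {0,1,2,3,4} (was {}); enqueue []
  #6 pop 5: in={0,1,2,3,4} → {0,1,2,3} (was {}); enqueue []
  #7 pop 6: in={} → {0,2,3,4} (no change)

Fixpoint:
  val[0] = {0,1,2,3,4}
  val[1] = {0,1,2,3,4}
  val[2] = {0,1,2}
  val[3] = {0}
  val[4] = {0,1,2,3,4}
  val[5] = {0,1,2,3}
  val[6] = {0,2,3,4}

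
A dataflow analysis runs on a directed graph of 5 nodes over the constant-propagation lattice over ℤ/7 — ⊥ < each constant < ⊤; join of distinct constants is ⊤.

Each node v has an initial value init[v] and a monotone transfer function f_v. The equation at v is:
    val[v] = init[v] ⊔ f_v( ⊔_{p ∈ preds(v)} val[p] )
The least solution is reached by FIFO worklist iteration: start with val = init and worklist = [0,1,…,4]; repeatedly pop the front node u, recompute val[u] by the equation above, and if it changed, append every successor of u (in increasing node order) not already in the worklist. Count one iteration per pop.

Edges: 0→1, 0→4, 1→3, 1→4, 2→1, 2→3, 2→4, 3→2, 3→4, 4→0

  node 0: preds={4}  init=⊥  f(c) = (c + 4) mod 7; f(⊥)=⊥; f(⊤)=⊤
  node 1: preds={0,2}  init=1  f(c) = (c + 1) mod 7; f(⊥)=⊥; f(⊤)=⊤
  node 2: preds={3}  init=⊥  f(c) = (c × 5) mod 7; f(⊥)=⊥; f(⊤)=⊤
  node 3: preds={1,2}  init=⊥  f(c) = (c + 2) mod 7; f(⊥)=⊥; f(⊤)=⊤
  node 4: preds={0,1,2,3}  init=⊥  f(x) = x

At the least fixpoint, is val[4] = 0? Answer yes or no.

Iteration log — 14 steps:
  step 1. node 0  ⊔preds=⊥  new=⊥  stable
  step 2. node 1  ⊔preds=⊥  new=1  stable
  step 3. node 2  ⊔preds=⊥  new=⊥  stable
  step 4. node 3  ⊔preds=1  new=3  old=⊥  +wl: 2
  step 5. node 4  ⊔preds=⊤  new=⊤  old=⊥  +wl: 0
  step 6. node 2  ⊔preds=3  new=1  old=⊥  +wl: 1,3,4
  step 7. node 0  ⊔preds=⊤  new=⊤  old=⊥  +wl: 
  step 8. node 1  ⊔preds=⊤  new=⊤  old=1  +wl: 
  step 9. node 3  ⊔preds=⊤  new=⊤  old=3  +wl: 2
  step 10. node 4  ⊔preds=⊤  new=⊤  stable
  step 11. node 2  ⊔preds=⊤  new=⊤  old=1  +wl: 1,3,4
  step 12. node 1  ⊔preds=⊤  new=⊤  stable
  step 13. node 3  ⊔preds=⊤  new=⊤  stable
  step 14. node 4  ⊔preds=⊤  new=⊤  stable

Least fixpoint reached:
  node 0: ⊤
  node 1: ⊤
  node 2: ⊤
  node 3: ⊤
  node 4: ⊤

no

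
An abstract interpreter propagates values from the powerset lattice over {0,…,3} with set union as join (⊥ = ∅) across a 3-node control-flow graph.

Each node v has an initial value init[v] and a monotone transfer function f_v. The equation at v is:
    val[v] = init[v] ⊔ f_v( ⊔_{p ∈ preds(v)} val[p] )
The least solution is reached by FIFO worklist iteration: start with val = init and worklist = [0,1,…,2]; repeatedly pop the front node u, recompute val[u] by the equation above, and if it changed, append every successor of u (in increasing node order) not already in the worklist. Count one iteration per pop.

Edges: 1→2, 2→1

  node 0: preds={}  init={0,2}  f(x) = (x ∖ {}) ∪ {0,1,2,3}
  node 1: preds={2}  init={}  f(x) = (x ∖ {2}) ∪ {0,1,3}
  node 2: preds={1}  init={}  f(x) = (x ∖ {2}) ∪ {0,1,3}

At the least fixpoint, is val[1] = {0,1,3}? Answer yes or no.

Trace (4 dequeues):
  [1] u=0 | in {} | out {0,1,2,3} | prev {0,2} | push {}
  [2] u=1 | in {} | out {0,1,3} | prev {} | push {}
  [3] u=2 | in {0,1,3} | out {0,1,3} | prev {} | push {1}
  [4] u=1 | in {0,1,3} | out {0,1,3} | ==

Converged values:
  [0] {0,1,2,3}
  [1] {0,1,3}
  [2] {0,1,3}

yes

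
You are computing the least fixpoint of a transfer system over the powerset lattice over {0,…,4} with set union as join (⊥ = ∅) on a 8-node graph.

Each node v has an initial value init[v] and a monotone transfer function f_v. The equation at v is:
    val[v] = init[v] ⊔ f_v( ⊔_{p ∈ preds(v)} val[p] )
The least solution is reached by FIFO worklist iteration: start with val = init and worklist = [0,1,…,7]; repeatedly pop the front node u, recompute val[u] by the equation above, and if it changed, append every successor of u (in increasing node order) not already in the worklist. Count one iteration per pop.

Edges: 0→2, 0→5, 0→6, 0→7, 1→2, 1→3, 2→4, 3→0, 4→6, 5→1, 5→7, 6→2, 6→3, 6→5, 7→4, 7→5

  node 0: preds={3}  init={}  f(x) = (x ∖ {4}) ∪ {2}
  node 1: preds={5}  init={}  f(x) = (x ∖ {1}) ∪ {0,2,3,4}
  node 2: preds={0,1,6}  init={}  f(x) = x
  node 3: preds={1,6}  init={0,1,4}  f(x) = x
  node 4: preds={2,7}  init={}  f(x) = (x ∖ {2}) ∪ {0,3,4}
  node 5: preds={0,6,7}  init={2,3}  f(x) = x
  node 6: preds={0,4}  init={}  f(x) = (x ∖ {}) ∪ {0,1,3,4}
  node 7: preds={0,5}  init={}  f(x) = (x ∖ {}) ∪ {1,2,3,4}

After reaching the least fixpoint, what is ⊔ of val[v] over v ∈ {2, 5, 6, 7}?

{0,1,2,3,4}

Iteration log — 17 steps:
  step 1. node 0  ⊔preds={0,1,4}  new={0,1,2}  old={}  +wl: 
  step 2. node 1  ⊔preds={2,3}  new={0,2,3,4}  old={}  +wl: 
  step 3. node 2  ⊔preds={0,1,2,3,4}  new={0,1,2,3,4}  old={}  +wl: 
  step 4. node 3  ⊔preds={0,2,3,4}  new={0,1,2,3,4}  old={0,1,4}  +wl: 0
  step 5. node 4  ⊔preds={0,1,2,3,4}  new={0,1,3,4}  old={}  +wl: 
  step 6. node 5  ⊔preds={0,1,2}  new={0,1,2,3}  old={2,3}  +wl: 1
  step 7. node 6  ⊔preds={0,1,2,3,4}  new={0,1,2,3,4}  old={}  +wl: 2,3,5
  step 8. node 7  ⊔preds={0,1,2,3}  new={0,1,2,3,4}  old={}  +wl: 4
  step 9. node 0  ⊔preds={0,1,2,3,4}  new={0,1,2,3}  old={0,1,2}  +wl: 6,7
  step 10. node 1  ⊔preds={0,1,2,3}  new={0,2,3,4}  stable
  step 11. node 2  ⊔preds={0,1,2,3,4}  new={0,1,2,3,4}  stable
  step 12. node 3  ⊔preds={0,1,2,3,4}  new={0,1,2,3,4}  stable
  step 13. node 5  ⊔preds={0,1,2,3,4}  new={0,1,2,3,4}  old={0,1,2,3}  +wl: 1
  step 14. node 4  ⊔preds={0,1,2,3,4}  new={0,1,3,4}  stable
  step 15. node 6  ⊔preds={0,1,2,3,4}  new={0,1,2,3,4}  stable
  step 16. node 7  ⊔preds={0,1,2,3,4}  new={0,1,2,3,4}  stable
  step 17. node 1  ⊔preds={0,1,2,3,4}  new={0,2,3,4}  stable

Least fixpoint reached:
  node 0: {0,1,2,3}
  node 1: {0,2,3,4}
  node 2: {0,1,2,3,4}
  node 3: {0,1,2,3,4}
  node 4: {0,1,3,4}
  node 5: {0,1,2,3,4}
  node 6: {0,1,2,3,4}
  node 7: {0,1,2,3,4}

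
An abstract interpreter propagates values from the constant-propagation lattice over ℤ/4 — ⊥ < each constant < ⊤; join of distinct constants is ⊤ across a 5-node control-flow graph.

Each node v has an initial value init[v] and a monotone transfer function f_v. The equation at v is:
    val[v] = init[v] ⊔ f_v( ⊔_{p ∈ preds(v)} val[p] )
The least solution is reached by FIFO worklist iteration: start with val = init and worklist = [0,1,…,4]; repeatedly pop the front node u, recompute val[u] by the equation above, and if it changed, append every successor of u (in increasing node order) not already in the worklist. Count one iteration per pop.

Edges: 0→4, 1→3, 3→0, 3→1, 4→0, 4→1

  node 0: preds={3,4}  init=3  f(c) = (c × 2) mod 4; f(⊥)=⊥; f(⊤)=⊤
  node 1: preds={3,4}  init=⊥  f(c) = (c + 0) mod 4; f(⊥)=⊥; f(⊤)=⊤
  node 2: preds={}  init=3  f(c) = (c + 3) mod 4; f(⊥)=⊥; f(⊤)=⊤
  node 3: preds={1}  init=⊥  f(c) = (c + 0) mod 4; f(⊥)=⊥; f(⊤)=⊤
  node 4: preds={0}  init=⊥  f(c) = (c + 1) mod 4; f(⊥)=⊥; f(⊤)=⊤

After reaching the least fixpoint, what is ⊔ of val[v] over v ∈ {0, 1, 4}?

⊤

Trace (14 dequeues):
  [1] u=0 | in ⊥ | out 3 | ==
  [2] u=1 | in ⊥ | out ⊥ | ==
  [3] u=2 | in ⊥ | out 3 | ==
  [4] u=3 | in ⊥ | out ⊥ | ==
  [5] u=4 | in 3 | out 0 | prev ⊥ | push {0,1}
  [6] u=0 | in 0 | out ⊤ | prev 3 | push {4}
  [7] u=1 | in 0 | out 0 | prev ⊥ | push {3}
  [8] u=4 | in ⊤ | out ⊤ | prev 0 | push {0,1}
  [9] u=3 | in 0 | out 0 | prev ⊥ | push {}
  [10] u=0 | in ⊤ | out ⊤ | ==
  [11] u=1 | in ⊤ | out ⊤ | prev 0 | push {3}
  [12] u=3 | in ⊤ | out ⊤ | prev 0 | push {0,1}
  [13] u=0 | in ⊤ | out ⊤ | ==
  [14] u=1 | in ⊤ | out ⊤ | ==

Converged values:
  [0] ⊤
  [1] ⊤
  [2] 3
  [3] ⊤
  [4] ⊤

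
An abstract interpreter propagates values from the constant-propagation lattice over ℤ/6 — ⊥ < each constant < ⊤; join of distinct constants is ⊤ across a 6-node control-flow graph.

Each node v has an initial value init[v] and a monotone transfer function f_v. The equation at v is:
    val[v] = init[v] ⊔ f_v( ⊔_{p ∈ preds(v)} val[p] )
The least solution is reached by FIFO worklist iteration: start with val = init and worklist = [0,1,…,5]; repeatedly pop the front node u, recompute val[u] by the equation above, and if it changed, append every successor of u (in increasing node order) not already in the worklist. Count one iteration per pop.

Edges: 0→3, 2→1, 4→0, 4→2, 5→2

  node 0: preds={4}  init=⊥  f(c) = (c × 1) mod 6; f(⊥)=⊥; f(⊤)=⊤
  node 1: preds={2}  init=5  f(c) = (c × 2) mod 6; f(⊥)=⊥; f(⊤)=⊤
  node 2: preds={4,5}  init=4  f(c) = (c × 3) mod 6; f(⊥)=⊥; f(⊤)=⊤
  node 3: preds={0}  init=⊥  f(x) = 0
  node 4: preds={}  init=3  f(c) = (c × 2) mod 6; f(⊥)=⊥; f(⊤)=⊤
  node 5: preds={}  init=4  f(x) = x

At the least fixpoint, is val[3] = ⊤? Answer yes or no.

Trace (7 dequeues):
  [1] u=0 | in 3 | out 3 | prev ⊥ | push {}
  [2] u=1 | in 4 | out ⊤ | prev 5 | push {}
  [3] u=2 | in ⊤ | out ⊤ | prev 4 | push {1}
  [4] u=3 | in 3 | out 0 | prev ⊥ | push {}
  [5] u=4 | in ⊥ | out 3 | ==
  [6] u=5 | in ⊥ | out 4 | ==
  [7] u=1 | in ⊤ | out ⊤ | ==

Converged values:
  [0] 3
  [1] ⊤
  [2] ⊤
  [3] 0
  [4] 3
  [5] 4

no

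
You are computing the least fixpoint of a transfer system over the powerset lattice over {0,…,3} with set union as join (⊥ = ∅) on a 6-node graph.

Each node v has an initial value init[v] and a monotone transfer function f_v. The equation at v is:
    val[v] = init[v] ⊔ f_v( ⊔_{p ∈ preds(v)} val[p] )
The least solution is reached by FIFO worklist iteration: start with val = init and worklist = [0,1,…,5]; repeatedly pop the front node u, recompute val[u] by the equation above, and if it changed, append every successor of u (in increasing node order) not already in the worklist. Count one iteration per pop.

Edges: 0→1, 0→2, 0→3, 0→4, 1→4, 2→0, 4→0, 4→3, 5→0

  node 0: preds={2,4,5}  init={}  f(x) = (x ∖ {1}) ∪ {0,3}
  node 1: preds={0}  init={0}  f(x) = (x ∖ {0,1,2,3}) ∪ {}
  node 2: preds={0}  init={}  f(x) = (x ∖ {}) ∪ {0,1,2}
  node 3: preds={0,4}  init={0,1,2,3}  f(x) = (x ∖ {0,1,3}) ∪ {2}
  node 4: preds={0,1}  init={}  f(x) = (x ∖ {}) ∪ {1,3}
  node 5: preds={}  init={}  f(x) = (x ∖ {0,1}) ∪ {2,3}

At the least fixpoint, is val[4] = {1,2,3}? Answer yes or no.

no

Worklist (13 pops):
  #1 pop 0: in={} → {0,3} (was {}); enqueue []
  #2 pop 1: in={0,3} → {0} (no change)
  #3 pop 2: in={0,3} → {0,1,2,3} (was {}); enqueue [0]
  #4 pop 3: in={0,3} → {0,1,2,3} (no change)
  #5 pop 4: in={0,3} → {0,1,3} (was {}); enqueue [3]
  #6 pop 5: in={} → {2,3} (was {}); enqueue []
  #7 pop 0: in={0,1,2,3} → {0,2,3} (was {0,3}); enqueue [1,2,4]
  #8 pop 3: in={0,1,2,3} → {0,1,2,3} (no change)
  #9 pop 1: in={0,2,3} → {0} (no change)
  #10 pop 2: in={0,2,3} → {0,1,2,3} (no change)
  #11 pop 4: in={0,2,3} → {0,1,2,3} (was {0,1,3}); enqueue [0,3]
  #12 pop 0: in={0,1,2,3} → {0,2,3} (no change)
  #13 pop 3: in={0,1,2,3} → {0,1,2,3} (no change)

Fixpoint:
  val[0] = {0,2,3}
  val[1] = {0}
  val[2] = {0,1,2,3}
  val[3] = {0,1,2,3}
  val[4] = {0,1,2,3}
  val[5] = {2,3}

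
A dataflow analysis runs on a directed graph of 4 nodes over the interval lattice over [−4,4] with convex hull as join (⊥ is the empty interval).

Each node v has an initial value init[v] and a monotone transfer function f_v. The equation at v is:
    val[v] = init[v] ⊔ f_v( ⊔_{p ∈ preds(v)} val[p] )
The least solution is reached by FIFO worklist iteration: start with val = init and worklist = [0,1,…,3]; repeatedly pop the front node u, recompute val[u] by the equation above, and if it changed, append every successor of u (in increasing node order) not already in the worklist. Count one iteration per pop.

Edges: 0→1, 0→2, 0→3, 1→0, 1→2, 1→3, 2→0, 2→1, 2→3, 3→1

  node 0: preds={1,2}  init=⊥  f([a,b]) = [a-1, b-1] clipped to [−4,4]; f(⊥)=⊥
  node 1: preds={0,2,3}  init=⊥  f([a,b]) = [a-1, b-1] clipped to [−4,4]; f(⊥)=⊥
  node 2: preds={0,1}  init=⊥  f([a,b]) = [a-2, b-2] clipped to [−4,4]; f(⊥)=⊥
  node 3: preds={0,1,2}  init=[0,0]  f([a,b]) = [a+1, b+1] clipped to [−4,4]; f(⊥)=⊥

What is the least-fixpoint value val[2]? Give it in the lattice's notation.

Trace (10 dequeues):
  [1] u=0 | in ⊥ | out ⊥ | ==
  [2] u=1 | in [0,0] | out [-1,-1] | prev ⊥ | push {0}
  [3] u=2 | in [-1,-1] | out [-3,-3] | prev ⊥ | push {1}
  [4] u=3 | in [-3,-1] | out [-2,0] | prev [0,0] | push {}
  [5] u=0 | in [-3,-1] | out [-4,-2] | prev ⊥ | push {2,3}
  [6] u=1 | in [-4,0] | out [-4,-1] | prev [-1,-1] | push {0}
  [7] u=2 | in [-4,-1] | out [-4,-3] | prev [-3,-3] | push {1}
  [8] u=3 | in [-4,-1] | out [-3,0] | prev [-2,0] | push {}
  [9] u=0 | in [-4,-1] | out [-4,-2] | ==
  [10] u=1 | in [-4,0] | out [-4,-1] | ==

Converged values:
  [0] [-4,-2]
  [1] [-4,-1]
  [2] [-4,-3]
  [3] [-3,0]

[-4,-3]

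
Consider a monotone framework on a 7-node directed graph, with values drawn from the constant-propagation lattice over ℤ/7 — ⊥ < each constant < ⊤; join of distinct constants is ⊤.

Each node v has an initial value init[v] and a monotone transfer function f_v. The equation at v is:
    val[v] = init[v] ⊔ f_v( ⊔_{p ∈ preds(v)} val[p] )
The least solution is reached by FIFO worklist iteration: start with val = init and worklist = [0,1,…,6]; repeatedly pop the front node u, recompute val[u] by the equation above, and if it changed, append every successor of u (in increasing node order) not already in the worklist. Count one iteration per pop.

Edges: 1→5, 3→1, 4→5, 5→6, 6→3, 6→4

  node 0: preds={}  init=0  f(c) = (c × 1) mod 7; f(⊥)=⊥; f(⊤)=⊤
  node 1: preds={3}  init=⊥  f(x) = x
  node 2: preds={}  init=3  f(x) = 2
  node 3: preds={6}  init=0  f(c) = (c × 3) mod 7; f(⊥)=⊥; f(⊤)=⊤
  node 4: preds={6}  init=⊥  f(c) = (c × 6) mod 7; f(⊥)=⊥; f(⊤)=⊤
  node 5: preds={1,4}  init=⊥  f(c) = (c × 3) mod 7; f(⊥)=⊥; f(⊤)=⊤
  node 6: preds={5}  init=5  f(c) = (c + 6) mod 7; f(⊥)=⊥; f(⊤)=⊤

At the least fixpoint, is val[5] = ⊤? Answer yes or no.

yes

Worklist (11 pops):
  #1 pop 0: in=⊥ → 0 (no change)
  #2 pop 1: in=0 → 0 (was ⊥); enqueue []
  #3 pop 2: in=⊥ → ⊤ (was 3); enqueue []
  #4 pop 3: in=5 → ⊤ (was 0); enqueue [1]
  #5 pop 4: in=5 → 2 (was ⊥); enqueue []
  #6 pop 5: in=⊤ → ⊤ (was ⊥); enqueue []
  #7 pop 6: in=⊤ → ⊤ (was 5); enqueue [3,4]
  #8 pop 1: in=⊤ → ⊤ (was 0); enqueue [5]
  #9 pop 3: in=⊤ → ⊤ (no change)
  #10 pop 4: in=⊤ → ⊤ (was 2); enqueue []
  #11 pop 5: in=⊤ → ⊤ (no change)

Fixpoint:
  val[0] = 0
  val[1] = ⊤
  val[2] = ⊤
  val[3] = ⊤
  val[4] = ⊤
  val[5] = ⊤
  val[6] = ⊤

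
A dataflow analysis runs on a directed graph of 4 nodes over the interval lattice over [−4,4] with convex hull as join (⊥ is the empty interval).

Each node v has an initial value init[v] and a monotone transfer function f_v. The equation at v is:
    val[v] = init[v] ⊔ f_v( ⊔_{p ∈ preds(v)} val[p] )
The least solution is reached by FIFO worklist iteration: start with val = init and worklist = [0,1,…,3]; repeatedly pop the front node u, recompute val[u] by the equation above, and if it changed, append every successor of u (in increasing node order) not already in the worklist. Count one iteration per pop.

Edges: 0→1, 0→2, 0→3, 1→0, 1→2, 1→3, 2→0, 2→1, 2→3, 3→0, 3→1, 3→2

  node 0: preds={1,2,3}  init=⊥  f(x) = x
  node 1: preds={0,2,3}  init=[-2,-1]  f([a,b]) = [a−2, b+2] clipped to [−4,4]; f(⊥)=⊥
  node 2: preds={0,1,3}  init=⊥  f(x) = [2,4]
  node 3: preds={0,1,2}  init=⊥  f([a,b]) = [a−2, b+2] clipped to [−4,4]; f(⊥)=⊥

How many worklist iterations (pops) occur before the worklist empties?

Worklist (9 pops):
  #1 pop 0: in=[-2,-1] → [-2,-1] (was ⊥); enqueue []
  #2 pop 1: in=[-2,-1] → [-4,1] (was [-2,-1]); enqueue [0]
  #3 pop 2: in=[-4,1] → [2,4] (was ⊥); enqueue [1]
  #4 pop 3: in=[-4,4] → [-4,4] (was ⊥); enqueue [2]
  #5 pop 0: in=[-4,4] → [-4,4] (was [-2,-1]); enqueue [3]
  #6 pop 1: in=[-4,4] → [-4,4] (was [-4,1]); enqueue [0]
  #7 pop 2: in=[-4,4] → [2,4] (no change)
  #8 pop 3: in=[-4,4] → [-4,4] (no change)
  #9 pop 0: in=[-4,4] → [-4,4] (no change)

Fixpoint:
  val[0] = [-4,4]
  val[1] = [-4,4]
  val[2] = [2,4]
  val[3] = [-4,4]

9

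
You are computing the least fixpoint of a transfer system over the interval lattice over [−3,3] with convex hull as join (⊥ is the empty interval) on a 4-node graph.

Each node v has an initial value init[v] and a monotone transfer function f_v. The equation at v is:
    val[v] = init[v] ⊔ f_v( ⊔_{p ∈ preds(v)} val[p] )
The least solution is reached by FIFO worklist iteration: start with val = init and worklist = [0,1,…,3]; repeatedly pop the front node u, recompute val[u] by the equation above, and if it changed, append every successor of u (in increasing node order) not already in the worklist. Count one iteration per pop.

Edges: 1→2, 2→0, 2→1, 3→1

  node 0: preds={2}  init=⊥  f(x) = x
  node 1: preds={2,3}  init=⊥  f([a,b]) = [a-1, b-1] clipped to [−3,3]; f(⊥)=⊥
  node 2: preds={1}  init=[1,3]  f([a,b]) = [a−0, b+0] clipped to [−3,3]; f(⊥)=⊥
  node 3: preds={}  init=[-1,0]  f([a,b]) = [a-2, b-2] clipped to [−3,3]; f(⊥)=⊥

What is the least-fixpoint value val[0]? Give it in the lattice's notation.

[-3,3]

Worklist (9 pops):
  #1 pop 0: in=[1,3] → [1,3] (was ⊥); enqueue []
  #2 pop 1: in=[-1,3] → [-2,2] (was ⊥); enqueue []
  #3 pop 2: in=[-2,2] → [-2,3] (was [1,3]); enqueue [0,1]
  #4 pop 3: in=⊥ → [-1,0] (no change)
  #5 pop 0: in=[-2,3] → [-2,3] (was [1,3]); enqueue []
  #6 pop 1: in=[-2,3] → [-3,2] (was [-2,2]); enqueue [2]
  #7 pop 2: in=[-3,2] → [-3,3] (was [-2,3]); enqueue [0,1]
  #8 pop 0: in=[-3,3] → [-3,3] (was [-2,3]); enqueue []
  #9 pop 1: in=[-3,3] → [-3,2] (no change)

Fixpoint:
  val[0] = [-3,3]
  val[1] = [-3,2]
  val[2] = [-3,3]
  val[3] = [-1,0]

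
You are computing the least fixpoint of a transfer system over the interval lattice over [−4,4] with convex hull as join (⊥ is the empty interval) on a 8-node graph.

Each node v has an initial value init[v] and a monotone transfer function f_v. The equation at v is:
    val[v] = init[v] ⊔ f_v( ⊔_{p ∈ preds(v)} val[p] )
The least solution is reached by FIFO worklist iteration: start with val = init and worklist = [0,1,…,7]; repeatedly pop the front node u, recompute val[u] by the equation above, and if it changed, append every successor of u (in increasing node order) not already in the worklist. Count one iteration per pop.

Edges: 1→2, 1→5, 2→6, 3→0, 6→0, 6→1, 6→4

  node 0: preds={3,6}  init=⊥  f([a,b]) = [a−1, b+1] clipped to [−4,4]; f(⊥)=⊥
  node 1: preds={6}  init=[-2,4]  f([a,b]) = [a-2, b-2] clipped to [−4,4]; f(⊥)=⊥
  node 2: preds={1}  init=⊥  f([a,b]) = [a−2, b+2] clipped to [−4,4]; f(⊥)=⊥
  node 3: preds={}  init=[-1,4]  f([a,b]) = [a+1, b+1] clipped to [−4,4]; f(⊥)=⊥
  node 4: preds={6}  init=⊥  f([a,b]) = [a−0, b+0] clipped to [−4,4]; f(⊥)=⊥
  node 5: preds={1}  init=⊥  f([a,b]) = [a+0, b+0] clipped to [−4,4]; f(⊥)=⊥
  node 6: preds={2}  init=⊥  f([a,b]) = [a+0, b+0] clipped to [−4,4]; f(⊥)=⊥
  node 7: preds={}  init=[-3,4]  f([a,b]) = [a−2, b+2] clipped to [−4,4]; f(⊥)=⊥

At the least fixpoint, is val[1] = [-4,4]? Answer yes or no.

Trace (13 dequeues):
  [1] u=0 | in [-1,4] | out [-2,4] | prev ⊥ | push {}
  [2] u=1 | in ⊥ | out [-2,4] | ==
  [3] u=2 | in [-2,4] | out [-4,4] | prev ⊥ | push {}
  [4] u=3 | in ⊥ | out [-1,4] | ==
  [5] u=4 | in ⊥ | out ⊥ | ==
  [6] u=5 | in [-2,4] | out [-2,4] | prev ⊥ | push {}
  [7] u=6 | in [-4,4] | out [-4,4] | prev ⊥ | push {0,1,4}
  [8] u=7 | in ⊥ | out [-3,4] | ==
  [9] u=0 | in [-4,4] | out [-4,4] | prev [-2,4] | push {}
  [10] u=1 | in [-4,4] | out [-4,4] | prev [-2,4] | push {2,5}
  [11] u=4 | in [-4,4] | out [-4,4] | prev ⊥ | push {}
  [12] u=2 | in [-4,4] | out [-4,4] | ==
  [13] u=5 | in [-4,4] | out [-4,4] | prev [-2,4] | push {}

Converged values:
  [0] [-4,4]
  [1] [-4,4]
  [2] [-4,4]
  [3] [-1,4]
  [4] [-4,4]
  [5] [-4,4]
  [6] [-4,4]
  [7] [-3,4]

yes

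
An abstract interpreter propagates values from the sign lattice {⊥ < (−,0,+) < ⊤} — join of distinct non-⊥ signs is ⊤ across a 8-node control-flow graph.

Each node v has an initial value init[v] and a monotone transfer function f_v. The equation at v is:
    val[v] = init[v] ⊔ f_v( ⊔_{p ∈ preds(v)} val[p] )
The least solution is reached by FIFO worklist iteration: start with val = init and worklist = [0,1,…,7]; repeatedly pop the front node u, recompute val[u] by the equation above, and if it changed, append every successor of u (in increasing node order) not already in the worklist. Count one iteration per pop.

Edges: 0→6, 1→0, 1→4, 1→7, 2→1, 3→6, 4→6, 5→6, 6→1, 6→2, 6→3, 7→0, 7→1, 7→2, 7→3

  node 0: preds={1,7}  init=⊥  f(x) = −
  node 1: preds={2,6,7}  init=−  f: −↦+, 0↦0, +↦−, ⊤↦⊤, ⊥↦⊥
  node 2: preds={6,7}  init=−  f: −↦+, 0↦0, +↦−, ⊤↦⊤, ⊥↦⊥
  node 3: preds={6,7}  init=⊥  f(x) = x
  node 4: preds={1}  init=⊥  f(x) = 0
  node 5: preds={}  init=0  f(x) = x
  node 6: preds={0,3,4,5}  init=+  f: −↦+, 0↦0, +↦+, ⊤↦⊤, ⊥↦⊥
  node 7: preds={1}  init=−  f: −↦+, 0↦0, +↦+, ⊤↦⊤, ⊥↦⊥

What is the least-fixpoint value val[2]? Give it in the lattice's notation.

Iteration log — 12 steps:
  step 1. node 0  ⊔preds=−  new=−  old=⊥  +wl: 
  step 2. node 1  ⊔preds=⊤  new=⊤  old=−  +wl: 0
  step 3. node 2  ⊔preds=⊤  new=⊤  old=−  +wl: 1
  step 4. node 3  ⊔preds=⊤  new=⊤  old=⊥  +wl: 
  step 5. node 4  ⊔preds=⊤  new=0  old=⊥  +wl: 
  step 6. node 5  ⊔preds=⊥  new=0  stable
  step 7. node 6  ⊔preds=⊤  new=⊤  old=+  +wl: 2,3
  step 8. node 7  ⊔preds=⊤  new=⊤  old=−  +wl: 
  step 9. node 0  ⊔preds=⊤  new=−  stable
  step 10. node 1  ⊔preds=⊤  new=⊤  stable
  step 11. node 2  ⊔preds=⊤  new=⊤  stable
  step 12. node 3  ⊔preds=⊤  new=⊤  stable

Least fixpoint reached:
  node 0: −
  node 1: ⊤
  node 2: ⊤
  node 3: ⊤
  node 4: 0
  node 5: 0
  node 6: ⊤
  node 7: ⊤

⊤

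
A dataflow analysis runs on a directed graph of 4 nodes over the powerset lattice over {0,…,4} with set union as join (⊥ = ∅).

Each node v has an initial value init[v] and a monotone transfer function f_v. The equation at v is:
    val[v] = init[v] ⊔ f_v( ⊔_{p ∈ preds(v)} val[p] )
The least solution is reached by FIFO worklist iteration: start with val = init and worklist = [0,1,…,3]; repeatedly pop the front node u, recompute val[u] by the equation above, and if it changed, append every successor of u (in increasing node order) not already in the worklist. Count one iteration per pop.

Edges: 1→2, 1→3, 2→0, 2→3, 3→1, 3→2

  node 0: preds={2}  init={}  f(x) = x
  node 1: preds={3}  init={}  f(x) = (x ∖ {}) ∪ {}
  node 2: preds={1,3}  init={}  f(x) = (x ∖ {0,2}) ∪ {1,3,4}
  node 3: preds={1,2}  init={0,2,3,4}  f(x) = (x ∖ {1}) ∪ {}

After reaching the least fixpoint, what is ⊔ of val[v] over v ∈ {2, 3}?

{0,1,2,3,4}

Worklist (5 pops):
  #1 pop 0: in={} → {} (no change)
  #2 pop 1: in={0,2,3,4} → {0,2,3,4} (was {}); enqueue []
  #3 pop 2: in={0,2,3,4} → {1,3,4} (was {}); enqueue [0]
  #4 pop 3: in={0,1,2,3,4} → {0,2,3,4} (no change)
  #5 pop 0: in={1,3,4} → {1,3,4} (was {}); enqueue []

Fixpoint:
  val[0] = {1,3,4}
  val[1] = {0,2,3,4}
  val[2] = {1,3,4}
  val[3] = {0,2,3,4}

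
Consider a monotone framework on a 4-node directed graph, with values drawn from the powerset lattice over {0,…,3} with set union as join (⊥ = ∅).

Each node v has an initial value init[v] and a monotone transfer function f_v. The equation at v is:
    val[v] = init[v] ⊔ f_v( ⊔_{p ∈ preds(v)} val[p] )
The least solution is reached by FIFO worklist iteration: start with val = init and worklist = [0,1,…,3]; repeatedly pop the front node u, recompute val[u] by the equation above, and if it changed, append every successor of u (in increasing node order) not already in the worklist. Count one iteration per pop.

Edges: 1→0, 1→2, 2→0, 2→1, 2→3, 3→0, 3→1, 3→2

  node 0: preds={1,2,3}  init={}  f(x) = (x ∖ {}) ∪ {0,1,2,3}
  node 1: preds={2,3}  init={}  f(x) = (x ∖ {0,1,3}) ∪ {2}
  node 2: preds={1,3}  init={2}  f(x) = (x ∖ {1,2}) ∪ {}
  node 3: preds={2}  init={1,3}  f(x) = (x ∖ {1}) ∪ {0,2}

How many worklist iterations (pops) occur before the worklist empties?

10

Iteration log — 10 steps:
  step 1. node 0  ⊔preds={1,2,3}  new={0,1,2,3}  old={}  +wl: 
  step 2. node 1  ⊔preds={1,2,3}  new={2}  old={}  +wl: 0
  step 3. node 2  ⊔preds={1,2,3}  new={2,3}  old={2}  +wl: 1
  step 4. node 3  ⊔preds={2,3}  new={0,1,2,3}  old={1,3}  +wl: 2
  step 5. node 0  ⊔preds={0,1,2,3}  new={0,1,2,3}  stable
  step 6. node 1  ⊔preds={0,1,2,3}  new={2}  stable
  step 7. node 2  ⊔preds={0,1,2,3}  new={0,2,3}  old={2,3}  +wl: 0,1,3
  step 8. node 0  ⊔preds={0,1,2,3}  new={0,1,2,3}  stable
  step 9. node 1  ⊔preds={0,1,2,3}  new={2}  stable
  step 10. node 3  ⊔preds={0,2,3}  new={0,1,2,3}  stable

Least fixpoint reached:
  node 0: {0,1,2,3}
  node 1: {2}
  node 2: {0,2,3}
  node 3: {0,1,2,3}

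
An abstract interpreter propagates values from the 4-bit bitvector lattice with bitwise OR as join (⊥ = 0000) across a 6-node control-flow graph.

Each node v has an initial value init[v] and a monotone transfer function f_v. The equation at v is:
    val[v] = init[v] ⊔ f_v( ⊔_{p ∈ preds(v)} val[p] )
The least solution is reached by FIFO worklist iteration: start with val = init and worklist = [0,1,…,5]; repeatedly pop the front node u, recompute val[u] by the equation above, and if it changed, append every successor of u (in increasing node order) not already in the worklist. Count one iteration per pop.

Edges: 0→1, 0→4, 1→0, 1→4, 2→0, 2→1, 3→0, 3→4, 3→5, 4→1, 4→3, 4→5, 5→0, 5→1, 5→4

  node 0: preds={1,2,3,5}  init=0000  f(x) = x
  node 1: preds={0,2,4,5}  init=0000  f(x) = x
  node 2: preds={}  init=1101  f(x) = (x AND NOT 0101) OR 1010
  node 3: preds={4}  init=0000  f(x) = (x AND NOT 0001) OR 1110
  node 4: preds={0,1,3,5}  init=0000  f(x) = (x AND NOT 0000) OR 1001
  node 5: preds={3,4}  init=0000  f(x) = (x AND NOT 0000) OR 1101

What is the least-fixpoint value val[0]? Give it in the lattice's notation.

Iteration log — 11 steps:
  step 1. node 0  ⊔preds=1101  new=1101  old=0000  +wl: 
  step 2. node 1  ⊔preds=1101  new=1101  old=0000  +wl: 0
  step 3. node 2  ⊔preds=0000  new=1111  old=1101  +wl: 1
  step 4. node 3  ⊔preds=0000  new=1110  old=0000  +wl: 
  step 5. node 4  ⊔preds=1111  new=1111  old=0000  +wl: 3
  step 6. node 5  ⊔preds=1111  new=1111  old=0000  +wl: 4
  step 7. node 0  ⊔preds=1111  new=1111  old=1101  +wl: 
  step 8. node 1  ⊔preds=1111  new=1111  old=1101  +wl: 0
  step 9. node 3  ⊔preds=1111  new=1110  stable
  step 10. node 4  ⊔preds=1111  new=1111  stable
  step 11. node 0  ⊔preds=1111  new=1111  stable

Least fixpoint reached:
  node 0: 1111
  node 1: 1111
  node 2: 1111
  node 3: 1110
  node 4: 1111
  node 5: 1111

1111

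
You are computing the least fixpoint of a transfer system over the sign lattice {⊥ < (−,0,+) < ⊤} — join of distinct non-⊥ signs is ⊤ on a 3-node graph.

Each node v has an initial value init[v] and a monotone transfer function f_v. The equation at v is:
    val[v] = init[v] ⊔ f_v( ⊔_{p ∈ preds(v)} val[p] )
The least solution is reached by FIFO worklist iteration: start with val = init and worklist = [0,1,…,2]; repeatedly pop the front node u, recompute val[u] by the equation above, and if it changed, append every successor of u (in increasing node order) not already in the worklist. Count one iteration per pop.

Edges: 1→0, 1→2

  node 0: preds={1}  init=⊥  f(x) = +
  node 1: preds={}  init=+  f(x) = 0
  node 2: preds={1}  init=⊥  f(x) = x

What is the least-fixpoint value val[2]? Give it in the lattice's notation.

⊤

Worklist (4 pops):
  #1 pop 0: in=+ → + (was ⊥); enqueue []
  #2 pop 1: in=⊥ → ⊤ (was +); enqueue [0]
  #3 pop 2: in=⊤ → ⊤ (was ⊥); enqueue []
  #4 pop 0: in=⊤ → + (no change)

Fixpoint:
  val[0] = +
  val[1] = ⊤
  val[2] = ⊤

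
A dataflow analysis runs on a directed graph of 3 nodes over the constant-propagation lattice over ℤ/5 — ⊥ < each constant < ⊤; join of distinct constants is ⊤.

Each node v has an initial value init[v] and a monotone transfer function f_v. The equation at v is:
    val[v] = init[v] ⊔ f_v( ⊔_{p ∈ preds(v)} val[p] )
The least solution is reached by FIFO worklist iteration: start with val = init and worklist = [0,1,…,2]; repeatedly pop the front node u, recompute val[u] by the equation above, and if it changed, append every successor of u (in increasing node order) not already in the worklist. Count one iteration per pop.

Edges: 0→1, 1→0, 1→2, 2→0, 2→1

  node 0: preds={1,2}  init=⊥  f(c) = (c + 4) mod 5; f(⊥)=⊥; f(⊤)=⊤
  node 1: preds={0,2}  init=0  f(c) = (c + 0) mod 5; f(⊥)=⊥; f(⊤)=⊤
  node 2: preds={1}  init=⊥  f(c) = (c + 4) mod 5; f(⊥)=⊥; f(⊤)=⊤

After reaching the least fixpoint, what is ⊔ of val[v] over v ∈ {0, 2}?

Iteration log — 5 steps:
  step 1. node 0  ⊔preds=0  new=4  old=⊥  +wl: 
  step 2. node 1  ⊔preds=4  new=⊤  old=0  +wl: 0
  step 3. node 2  ⊔preds=⊤  new=⊤  old=⊥  +wl: 1
  step 4. node 0  ⊔preds=⊤  new=⊤  old=4  +wl: 
  step 5. node 1  ⊔preds=⊤  new=⊤  stable

Least fixpoint reached:
  node 0: ⊤
  node 1: ⊤
  node 2: ⊤

⊤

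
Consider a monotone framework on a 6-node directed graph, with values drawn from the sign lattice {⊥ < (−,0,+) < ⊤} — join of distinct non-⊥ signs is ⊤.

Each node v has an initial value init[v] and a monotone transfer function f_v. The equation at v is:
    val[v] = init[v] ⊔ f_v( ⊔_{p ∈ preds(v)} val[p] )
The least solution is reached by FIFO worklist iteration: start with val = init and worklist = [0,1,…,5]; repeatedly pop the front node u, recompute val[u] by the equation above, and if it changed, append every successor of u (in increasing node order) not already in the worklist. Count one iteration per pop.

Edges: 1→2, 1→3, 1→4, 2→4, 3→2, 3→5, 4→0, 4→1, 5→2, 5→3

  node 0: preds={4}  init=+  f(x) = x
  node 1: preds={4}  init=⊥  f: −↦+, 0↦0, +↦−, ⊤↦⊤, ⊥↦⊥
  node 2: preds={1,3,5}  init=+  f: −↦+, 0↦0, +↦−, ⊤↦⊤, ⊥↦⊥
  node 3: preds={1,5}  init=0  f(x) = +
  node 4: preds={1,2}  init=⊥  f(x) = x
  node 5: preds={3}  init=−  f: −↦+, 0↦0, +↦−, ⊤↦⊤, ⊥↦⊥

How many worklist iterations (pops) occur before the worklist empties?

Worklist (12 pops):
  #1 pop 0: in=⊥ → + (no change)
  #2 pop 1: in=⊥ → ⊥ (no change)
  #3 pop 2: in=⊤ → ⊤ (was +); enqueue []
  #4 pop 3: in=− → ⊤ (was 0); enqueue [2]
  #5 pop 4: in=⊤ → ⊤ (was ⊥); enqueue [0,1]
  #6 pop 5: in=⊤ → ⊤ (was −); enqueue [3]
  #7 pop 2: in=⊤ → ⊤ (no change)
  #8 pop 0: in=⊤ → ⊤ (was +); enqueue []
  #9 pop 1: in=⊤ → ⊤ (was ⊥); enqueue [2,4]
  #10 pop 3: in=⊤ → ⊤ (no change)
  #11 pop 2: in=⊤ → ⊤ (no change)
  #12 pop 4: in=⊤ → ⊤ (no change)

Fixpoint:
  val[0] = ⊤
  val[1] = ⊤
  val[2] = ⊤
  val[3] = ⊤
  val[4] = ⊤
  val[5] = ⊤

12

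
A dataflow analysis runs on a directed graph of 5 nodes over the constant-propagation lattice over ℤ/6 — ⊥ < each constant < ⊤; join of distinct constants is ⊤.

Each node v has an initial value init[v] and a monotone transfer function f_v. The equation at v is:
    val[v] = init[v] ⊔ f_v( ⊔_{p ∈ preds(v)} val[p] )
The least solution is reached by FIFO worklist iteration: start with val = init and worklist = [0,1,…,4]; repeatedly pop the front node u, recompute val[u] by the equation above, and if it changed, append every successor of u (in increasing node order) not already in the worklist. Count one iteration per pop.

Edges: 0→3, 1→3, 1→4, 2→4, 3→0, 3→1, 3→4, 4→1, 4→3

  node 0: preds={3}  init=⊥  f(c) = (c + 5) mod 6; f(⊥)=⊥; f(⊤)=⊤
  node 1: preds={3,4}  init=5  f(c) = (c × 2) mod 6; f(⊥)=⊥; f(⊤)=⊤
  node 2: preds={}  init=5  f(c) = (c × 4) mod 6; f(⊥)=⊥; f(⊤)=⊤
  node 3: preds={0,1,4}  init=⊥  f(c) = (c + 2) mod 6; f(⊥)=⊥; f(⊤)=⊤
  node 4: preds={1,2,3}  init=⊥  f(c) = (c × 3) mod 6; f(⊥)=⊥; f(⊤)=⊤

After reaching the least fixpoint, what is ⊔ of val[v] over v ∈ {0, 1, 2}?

Worklist (12 pops):
  #1 pop 0: in=⊥ → ⊥ (no change)
  #2 pop 1: in=⊥ → 5 (no change)
  #3 pop 2: in=⊥ → 5 (no change)
  #4 pop 3: in=5 → 1 (was ⊥); enqueue [0,1]
  #5 pop 4: in=⊤ → ⊤ (was ⊥); enqueue [3]
  #6 pop 0: in=1 → 0 (was ⊥); enqueue []
  #7 pop 1: in=⊤ → ⊤ (was 5); enqueue [4]
  #8 pop 3: in=⊤ → ⊤ (was 1); enqueue [0,1]
  #9 pop 4: in=⊤ → ⊤ (no change)
  #10 pop 0: in=⊤ → ⊤ (was 0); enqueue [3]
  #11 pop 1: in=⊤ → ⊤ (no change)
  #12 pop 3: in=⊤ → ⊤ (no change)

Fixpoint:
  val[0] = ⊤
  val[1] = ⊤
  val[2] = 5
  val[3] = ⊤
  val[4] = ⊤

⊤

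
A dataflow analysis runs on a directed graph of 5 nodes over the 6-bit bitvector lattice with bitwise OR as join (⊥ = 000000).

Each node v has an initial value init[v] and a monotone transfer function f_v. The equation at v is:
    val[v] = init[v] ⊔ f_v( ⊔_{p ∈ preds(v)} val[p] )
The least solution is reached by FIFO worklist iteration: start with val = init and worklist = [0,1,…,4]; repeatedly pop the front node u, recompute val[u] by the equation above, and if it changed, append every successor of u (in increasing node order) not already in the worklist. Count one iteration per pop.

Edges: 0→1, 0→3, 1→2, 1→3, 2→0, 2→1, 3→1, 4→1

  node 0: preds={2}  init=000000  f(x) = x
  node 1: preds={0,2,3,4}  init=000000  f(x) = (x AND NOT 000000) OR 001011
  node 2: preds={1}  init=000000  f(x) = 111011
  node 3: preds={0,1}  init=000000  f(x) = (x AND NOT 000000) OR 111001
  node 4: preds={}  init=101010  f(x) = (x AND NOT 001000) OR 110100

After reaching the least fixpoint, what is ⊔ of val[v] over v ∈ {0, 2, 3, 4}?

111111

Worklist (10 pops):
  #1 pop 0: in=000000 → 000000 (no change)
  #2 pop 1: in=101010 → 101011 (was 000000); enqueue []
  #3 pop 2: in=101011 → 111011 (was 000000); enqueue [0,1]
  #4 pop 3: in=101011 → 111011 (was 000000); enqueue []
  #5 pop 4: in=000000 → 111110 (was 101010); enqueue []
  #6 pop 0: in=111011 → 111011 (was 000000); enqueue [3]
  #7 pop 1: in=111111 → 111111 (was 101011); enqueue [2]
  #8 pop 3: in=111111 → 111111 (was 111011); enqueue [1]
  #9 pop 2: in=111111 → 111011 (no change)
  #10 pop 1: in=111111 → 111111 (no change)

Fixpoint:
  val[0] = 111011
  val[1] = 111111
  val[2] = 111011
  val[3] = 111111
  val[4] = 111110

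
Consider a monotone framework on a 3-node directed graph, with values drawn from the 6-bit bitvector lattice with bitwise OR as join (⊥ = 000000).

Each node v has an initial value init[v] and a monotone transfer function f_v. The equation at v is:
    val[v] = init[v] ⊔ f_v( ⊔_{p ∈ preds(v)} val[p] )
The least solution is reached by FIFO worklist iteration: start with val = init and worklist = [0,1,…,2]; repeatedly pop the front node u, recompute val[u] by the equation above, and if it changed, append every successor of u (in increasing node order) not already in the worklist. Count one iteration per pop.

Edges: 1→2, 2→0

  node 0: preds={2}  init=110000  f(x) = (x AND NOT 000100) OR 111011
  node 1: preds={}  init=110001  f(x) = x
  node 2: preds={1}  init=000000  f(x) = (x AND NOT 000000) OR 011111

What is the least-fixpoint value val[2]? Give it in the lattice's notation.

Iteration log — 4 steps:
  step 1. node 0  ⊔preds=000000  new=111011  old=110000  +wl: 
  step 2. node 1  ⊔preds=000000  new=110001  stable
  step 3. node 2  ⊔preds=110001  new=111111  old=000000  +wl: 0
  step 4. node 0  ⊔preds=111111  new=111011  stable

Least fixpoint reached:
  node 0: 111011
  node 1: 110001
  node 2: 111111

111111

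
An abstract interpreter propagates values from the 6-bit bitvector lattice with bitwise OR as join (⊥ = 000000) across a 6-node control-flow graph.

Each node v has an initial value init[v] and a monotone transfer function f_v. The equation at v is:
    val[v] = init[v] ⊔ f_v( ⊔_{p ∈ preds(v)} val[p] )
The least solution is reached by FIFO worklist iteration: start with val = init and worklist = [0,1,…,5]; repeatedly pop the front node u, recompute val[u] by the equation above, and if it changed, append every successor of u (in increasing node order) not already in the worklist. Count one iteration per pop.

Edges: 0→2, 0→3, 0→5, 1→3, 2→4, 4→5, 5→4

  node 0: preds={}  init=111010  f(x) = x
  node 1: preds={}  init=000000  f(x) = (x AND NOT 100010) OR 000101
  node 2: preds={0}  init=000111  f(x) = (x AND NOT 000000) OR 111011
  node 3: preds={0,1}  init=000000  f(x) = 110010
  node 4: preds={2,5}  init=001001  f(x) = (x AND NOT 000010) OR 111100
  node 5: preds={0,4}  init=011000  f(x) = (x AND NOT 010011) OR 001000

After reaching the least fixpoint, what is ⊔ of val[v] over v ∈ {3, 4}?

111111

Worklist (7 pops):
  #1 pop 0: in=000000 → 111010 (no change)
  #2 pop 1: in=000000 → 000101 (was 000000); enqueue []
  #3 pop 2: in=111010 → 111111 (was 000111); enqueue []
  #4 pop 3: in=111111 → 110010 (was 000000); enqueue []
  #5 pop 4: in=111111 → 111101 (was 001001); enqueue []
  #6 pop 5: in=111111 → 111100 (was 011000); enqueue [4]
  #7 pop 4: in=111111 → 111101 (no change)

Fixpoint:
  val[0] = 111010
  val[1] = 000101
  val[2] = 111111
  val[3] = 110010
  val[4] = 111101
  val[5] = 111100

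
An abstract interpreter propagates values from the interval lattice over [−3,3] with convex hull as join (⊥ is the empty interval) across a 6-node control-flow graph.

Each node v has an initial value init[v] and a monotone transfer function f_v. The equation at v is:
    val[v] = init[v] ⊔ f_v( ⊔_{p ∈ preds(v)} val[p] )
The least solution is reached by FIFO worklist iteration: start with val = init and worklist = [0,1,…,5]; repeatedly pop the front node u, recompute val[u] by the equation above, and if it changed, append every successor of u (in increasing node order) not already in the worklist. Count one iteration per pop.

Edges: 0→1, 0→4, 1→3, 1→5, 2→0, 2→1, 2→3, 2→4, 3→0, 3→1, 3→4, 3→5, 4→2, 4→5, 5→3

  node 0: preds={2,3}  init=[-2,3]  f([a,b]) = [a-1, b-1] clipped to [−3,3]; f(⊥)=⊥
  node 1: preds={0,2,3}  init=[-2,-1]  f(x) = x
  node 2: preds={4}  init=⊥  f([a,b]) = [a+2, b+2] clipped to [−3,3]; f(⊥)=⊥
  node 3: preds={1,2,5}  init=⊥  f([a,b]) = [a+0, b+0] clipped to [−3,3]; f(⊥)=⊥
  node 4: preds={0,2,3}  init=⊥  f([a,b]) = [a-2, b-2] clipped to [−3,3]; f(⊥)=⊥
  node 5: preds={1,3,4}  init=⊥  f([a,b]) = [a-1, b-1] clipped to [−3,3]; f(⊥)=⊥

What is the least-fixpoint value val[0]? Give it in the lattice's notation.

Trace (14 dequeues):
  [1] u=0 | in ⊥ | out [-2,3] | ==
  [2] u=1 | in [-2,3] | out [-2,3] | prev [-2,-1] | push {}
  [3] u=2 | in ⊥ | out ⊥ | ==
  [4] u=3 | in [-2,3] | out [-2,3] | prev ⊥ | push {0,1}
  [5] u=4 | in [-2,3] | out [-3,1] | prev ⊥ | push {2}
  [6] u=5 | in [-3,3] | out [-3,2] | prev ⊥ | push {3}
  [7] u=0 | in [-2,3] | out [-3,3] | prev [-2,3] | push {4}
  [8] u=1 | in [-3,3] | out [-3,3] | prev [-2,3] | push {5}
  [9] u=2 | in [-3,1] | out [-1,3] | prev ⊥ | push {0,1}
  [10] u=3 | in [-3,3] | out [-3,3] | prev [-2,3] | push {}
  [11] u=4 | in [-3,3] | out [-3,1] | ==
  [12] u=5 | in [-3,3] | out [-3,2] | ==
  [13] u=0 | in [-3,3] | out [-3,3] | ==
  [14] u=1 | in [-3,3] | out [-3,3] | ==

Converged values:
  [0] [-3,3]
  [1] [-3,3]
  [2] [-1,3]
  [3] [-3,3]
  [4] [-3,1]
  [5] [-3,2]

[-3,3]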